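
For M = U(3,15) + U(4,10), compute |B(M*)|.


(M1+M2)* = M1* + M2*.
M1* = U(12,15), bases: C(15,12) = 455.
M2* = U(6,10), bases: C(10,6) = 210.
|B(M*)| = 455 * 210 = 95550.

95550


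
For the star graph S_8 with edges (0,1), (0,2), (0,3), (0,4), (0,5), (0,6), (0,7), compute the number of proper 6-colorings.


P(tree, k) = k * (k-1)^(7) for any tree on 8 vertices.
P(6) = 6 * 5^7 = 6 * 78125 = 468750.

468750


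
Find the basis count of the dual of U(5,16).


The dual of U(r,n) is U(n-r, n) = U(11,16).
Bases of U(11,16) are all (11)-element subsets.
|B(M*)| = C(16,11) = 4368.

4368


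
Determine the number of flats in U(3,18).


Flats of U(3,18): every subset of size < 3 is a flat, plus E itself.
Count = (18 choose 0) + (18 choose 1) + (18 choose 2) + 1
     = 1 + 18 + 153 + 1
     = 173.

173


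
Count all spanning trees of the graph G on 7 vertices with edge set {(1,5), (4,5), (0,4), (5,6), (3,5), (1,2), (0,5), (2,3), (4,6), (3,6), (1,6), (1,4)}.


By Kirchhoff's matrix tree theorem, the number of spanning trees equals
the determinant of any cofactor of the Laplacian matrix L.
G has 7 vertices and 12 edges.
Computing the (6 x 6) cofactor determinant gives 284.

284


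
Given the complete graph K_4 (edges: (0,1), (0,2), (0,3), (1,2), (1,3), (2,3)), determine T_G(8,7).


T(K_4; x,y) = x^3 + 3x^2 + 4xy + 2x + y^3 + 3y^2 + 2y.
Substituting x=8, y=7:
= 512 + 192 + 224 + 16 + 343 + 147 + 14
= 1448.

1448


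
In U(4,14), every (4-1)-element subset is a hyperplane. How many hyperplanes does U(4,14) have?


Hyperplanes of U(4,14) are flats of rank 3.
In a uniform matroid, these are exactly the (3)-element subsets.
Count = C(14,3) = (14 * 13 * 12) / (1 * 2 * 3) = 364.

364


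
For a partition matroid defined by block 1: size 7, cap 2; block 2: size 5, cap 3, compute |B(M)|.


A basis picks exactly ci elements from block i.
Number of bases = product of C(|Si|, ci).
= C(7,2) * C(5,3)
= 21 * 10
= 210.

210


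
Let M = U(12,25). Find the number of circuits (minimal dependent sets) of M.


In U(12,25), circuits are the (13)-element subsets.
Any set of 13 elements is dependent, and removing any one element gives
an independent set of size 12, so it is a minimal dependent set.
Number of circuits = C(25,13) = 25! / (13! * 12!) = 5200300.

5200300


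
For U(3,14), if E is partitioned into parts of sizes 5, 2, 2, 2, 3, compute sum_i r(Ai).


r(Ai) = min(|Ai|, 3) for each part.
Sum = min(5,3) + min(2,3) + min(2,3) + min(2,3) + min(3,3)
    = 3 + 2 + 2 + 2 + 3
    = 12.

12


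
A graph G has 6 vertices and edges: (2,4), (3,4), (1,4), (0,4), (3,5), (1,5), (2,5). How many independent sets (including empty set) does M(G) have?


An independent set in a graphic matroid is an acyclic edge subset.
G has 6 vertices and 7 edges.
Enumerate all 2^7 = 128 subsets, checking for acyclicity.
Total independent sets = 108.

108


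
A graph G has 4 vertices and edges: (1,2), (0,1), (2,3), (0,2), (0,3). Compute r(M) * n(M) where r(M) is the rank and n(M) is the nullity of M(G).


r(M) = |V| - c = 4 - 1 = 3.
nullity = |E| - r(M) = 5 - 3 = 2.
Product = 3 * 2 = 6.

6


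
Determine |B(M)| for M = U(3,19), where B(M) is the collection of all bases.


Bases of U(3,19) are all 3-element subsets of the 19-element ground set.
Number of bases = C(19,3).
C(19,3) = 19! / (3! * 16!) = 969.

969


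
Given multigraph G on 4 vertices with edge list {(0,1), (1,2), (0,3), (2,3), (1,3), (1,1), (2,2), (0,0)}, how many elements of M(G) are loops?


In a graphic matroid, a loop is a self-loop edge (u,u) with rank 0.
Examining all 8 edges for self-loops...
Self-loops found: (1,1), (2,2), (0,0)
Number of loops = 3.

3


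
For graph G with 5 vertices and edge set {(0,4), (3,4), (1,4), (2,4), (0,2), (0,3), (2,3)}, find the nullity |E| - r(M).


Cycle rank (nullity) = |E| - r(M) = |E| - (|V| - c).
|E| = 7, |V| = 5, c = 1.
Nullity = 7 - (5 - 1) = 7 - 4 = 3.

3


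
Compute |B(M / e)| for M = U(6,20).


Contracting e from U(6,20) gives U(5,19).
Bases of U(5,19) = C(19,5) = 19! / (5! * 14!) = 11628.

11628


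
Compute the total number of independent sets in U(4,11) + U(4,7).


For a direct sum, |I(M1+M2)| = |I(M1)| * |I(M2)|.
|I(U(4,11))| = sum C(11,k) for k=0..4 = 562.
|I(U(4,7))| = sum C(7,k) for k=0..4 = 99.
Total = 562 * 99 = 55638.

55638


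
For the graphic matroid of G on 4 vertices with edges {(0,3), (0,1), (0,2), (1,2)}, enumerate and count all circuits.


A circuit in a graphic matroid = edge set of a simple cycle.
G has 4 vertices and 4 edges.
Enumerating all minimal edge subsets forming cycles...
Total circuits found: 1.

1


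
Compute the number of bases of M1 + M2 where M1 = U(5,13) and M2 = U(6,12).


Bases of a direct sum M1 + M2: |B| = |B(M1)| * |B(M2)|.
|B(U(5,13))| = C(13,5) = 1287.
|B(U(6,12))| = C(12,6) = 924.
Total bases = 1287 * 924 = 1189188.

1189188


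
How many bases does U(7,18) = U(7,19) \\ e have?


Deleting e from U(7,19) gives U(7,18) since n > r.
Bases of U(7,18) = C(18,7) = 31824.

31824


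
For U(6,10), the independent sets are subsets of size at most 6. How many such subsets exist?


Independent sets of U(6,10) are all subsets of size <= 6.
Count = C(10,0) + C(10,1) + C(10,2) + C(10,3) + C(10,4) + C(10,5) + C(10,6)
     = 1 + 10 + 45 + 120 + 210 + 252 + 210
     = 848.

848


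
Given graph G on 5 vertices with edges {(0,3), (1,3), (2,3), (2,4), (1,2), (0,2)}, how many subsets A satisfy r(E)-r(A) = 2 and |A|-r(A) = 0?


R(x,y) = sum over A in 2^E of x^(r(E)-r(A)) * y^(|A|-r(A)).
G has 5 vertices, 6 edges. r(E) = 4.
Enumerate all 2^6 = 64 subsets.
Count subsets with r(E)-r(A)=2 and |A|-r(A)=0: 15.

15


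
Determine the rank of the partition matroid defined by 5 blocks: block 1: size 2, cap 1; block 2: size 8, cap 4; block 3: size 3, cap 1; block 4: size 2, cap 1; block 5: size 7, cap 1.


Rank of a partition matroid = sum of min(|Si|, ci) for each block.
= min(2,1) + min(8,4) + min(3,1) + min(2,1) + min(7,1)
= 1 + 4 + 1 + 1 + 1
= 8.

8


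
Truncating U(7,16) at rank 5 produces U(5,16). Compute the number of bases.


Truncating U(7,16) to rank 5 gives U(5,16).
Bases of U(5,16) are all 5-element subsets of 16 elements.
Number of bases = C(16,5) = 4368.

4368


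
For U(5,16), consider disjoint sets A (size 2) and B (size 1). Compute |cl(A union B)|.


|A union B| = 2 + 1 = 3 (disjoint).
In U(5,16), cl(S) = S if |S| < 5, else cl(S) = E.
Since 3 < 5, cl(A union B) = A union B.
|cl(A union B)| = 3.

3


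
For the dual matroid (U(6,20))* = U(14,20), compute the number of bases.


The dual of U(r,n) is U(n-r, n) = U(14,20).
Bases of U(14,20) are all (14)-element subsets.
|B(M*)| = (20 choose 14) = 38760.

38760


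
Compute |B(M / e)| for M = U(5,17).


Contracting e from U(5,17) gives U(4,16).
Bases of U(4,16) = (16 choose 4) = 1820.

1820


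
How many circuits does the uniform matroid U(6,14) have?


In U(6,14), circuits are the (7)-element subsets.
Any set of 7 elements is dependent, and removing any one element gives
an independent set of size 6, so it is a minimal dependent set.
Number of circuits = (14 choose 7) = 3432.

3432


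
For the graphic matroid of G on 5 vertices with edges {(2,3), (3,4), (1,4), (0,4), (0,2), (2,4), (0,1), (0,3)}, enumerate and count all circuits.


A circuit in a graphic matroid = edge set of a simple cycle.
G has 5 vertices and 8 edges.
Enumerating all minimal edge subsets forming cycles...
Total circuits found: 12.

12


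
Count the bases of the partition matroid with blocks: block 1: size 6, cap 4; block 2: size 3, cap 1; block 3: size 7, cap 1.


A basis picks exactly ci elements from block i.
Number of bases = product of C(|Si|, ci).
= C(6,4) * C(3,1) * C(7,1)
= 15 * 3 * 7
= 315.

315


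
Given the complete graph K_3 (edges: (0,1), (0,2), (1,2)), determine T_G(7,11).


T(K_3; x,y) = x^2 + x + y.
T(7,11) = 49 + 7 + 11 = 67.

67


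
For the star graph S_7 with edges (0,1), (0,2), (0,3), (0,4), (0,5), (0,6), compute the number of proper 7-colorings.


P(tree, k) = k * (k-1)^(6) for any tree on 7 vertices.
P(7) = 7 * 6^6 = 7 * 46656 = 326592.

326592


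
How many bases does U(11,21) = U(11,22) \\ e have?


Deleting e from U(11,22) gives U(11,21) since n > r.
Bases of U(11,21) = C(21,11) = 21! / (11! * 10!) = 352716.

352716


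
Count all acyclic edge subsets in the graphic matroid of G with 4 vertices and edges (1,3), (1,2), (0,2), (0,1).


An independent set in a graphic matroid is an acyclic edge subset.
G has 4 vertices and 4 edges.
Enumerate all 2^4 = 16 subsets, checking for acyclicity.
Total independent sets = 14.

14


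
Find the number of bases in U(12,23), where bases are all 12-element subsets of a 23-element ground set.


Bases of U(12,23) are all 12-element subsets of the 23-element ground set.
Number of bases = C(23,12).
C(23,12) = 1352078.

1352078


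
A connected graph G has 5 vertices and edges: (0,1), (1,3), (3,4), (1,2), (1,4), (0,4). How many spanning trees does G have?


By Kirchhoff's matrix tree theorem, the number of spanning trees equals
the determinant of any cofactor of the Laplacian matrix L.
G has 5 vertices and 6 edges.
Computing the (4 x 4) cofactor determinant gives 8.

8


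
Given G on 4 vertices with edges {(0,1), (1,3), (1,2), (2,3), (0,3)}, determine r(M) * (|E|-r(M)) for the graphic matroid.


r(M) = |V| - c = 4 - 1 = 3.
nullity = |E| - r(M) = 5 - 3 = 2.
Product = 3 * 2 = 6.

6


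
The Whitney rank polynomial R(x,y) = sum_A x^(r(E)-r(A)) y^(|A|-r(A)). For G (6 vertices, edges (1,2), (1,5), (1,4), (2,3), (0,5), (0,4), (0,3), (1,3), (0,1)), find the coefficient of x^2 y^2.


R(x,y) = sum over A in 2^E of x^(r(E)-r(A)) * y^(|A|-r(A)).
G has 6 vertices, 9 edges. r(E) = 5.
Enumerate all 2^9 = 512 subsets.
Count subsets with r(E)-r(A)=2 and |A|-r(A)=2: 4.

4


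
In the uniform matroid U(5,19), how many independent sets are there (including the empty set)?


Independent sets of U(5,19) are all subsets of size <= 5.
Count = (19 choose 0) + (19 choose 1) + (19 choose 2) + (19 choose 3) + (19 choose 4) + (19 choose 5)
     = 1 + 19 + 171 + 969 + 3876 + 11628
     = 16664.

16664


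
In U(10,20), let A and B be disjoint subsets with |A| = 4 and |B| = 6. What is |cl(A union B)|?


|A union B| = 4 + 6 = 10 (disjoint).
In U(10,20), cl(S) = S if |S| < 10, else cl(S) = E.
Since 10 >= 10, cl(A union B) = E.
|cl(A union B)| = 20.

20


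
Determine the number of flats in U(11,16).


Flats of U(11,16): every subset of size < 11 is a flat, plus E itself.
Count = C(16,0) + C(16,1) + C(16,2) + C(16,3) + C(16,4) + C(16,5) + C(16,6) + C(16,7) + C(16,8) + C(16,9) + C(16,10) + 1
     = 1 + 16 + 120 + 560 + 1820 + 4368 + 8008 + 11440 + 12870 + 11440 + 8008 + 1
     = 58652.

58652


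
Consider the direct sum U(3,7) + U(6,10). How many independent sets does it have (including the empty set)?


For a direct sum, |I(M1+M2)| = |I(M1)| * |I(M2)|.
|I(U(3,7))| = sum C(7,k) for k=0..3 = 64.
|I(U(6,10))| = sum C(10,k) for k=0..6 = 848.
Total = 64 * 848 = 54272.

54272


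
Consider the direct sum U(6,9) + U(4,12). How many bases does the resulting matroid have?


Bases of a direct sum M1 + M2: |B| = |B(M1)| * |B(M2)|.
|B(U(6,9))| = C(9,6) = 84.
|B(U(4,12))| = C(12,4) = 495.
Total bases = 84 * 495 = 41580.

41580


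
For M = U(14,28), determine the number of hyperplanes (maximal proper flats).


Hyperplanes of U(14,28) are flats of rank 13.
In a uniform matroid, these are exactly the (13)-element subsets.
Count = C(28,13) = 28! / (13! * 15!) = 37442160.

37442160


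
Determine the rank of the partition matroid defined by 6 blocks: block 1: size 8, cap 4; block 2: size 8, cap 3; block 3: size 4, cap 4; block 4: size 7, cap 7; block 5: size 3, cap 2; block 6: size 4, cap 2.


Rank of a partition matroid = sum of min(|Si|, ci) for each block.
= min(8,4) + min(8,3) + min(4,4) + min(7,7) + min(3,2) + min(4,2)
= 4 + 3 + 4 + 7 + 2 + 2
= 22.

22


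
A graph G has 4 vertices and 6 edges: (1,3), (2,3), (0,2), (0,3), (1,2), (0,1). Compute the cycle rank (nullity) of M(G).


Cycle rank (nullity) = |E| - r(M) = |E| - (|V| - c).
|E| = 6, |V| = 4, c = 1.
Nullity = 6 - (4 - 1) = 6 - 3 = 3.

3


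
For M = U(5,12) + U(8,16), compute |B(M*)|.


(M1+M2)* = M1* + M2*.
M1* = U(7,12), bases: C(12,7) = 792.
M2* = U(8,16), bases: C(16,8) = 12870.
|B(M*)| = 792 * 12870 = 10193040.

10193040


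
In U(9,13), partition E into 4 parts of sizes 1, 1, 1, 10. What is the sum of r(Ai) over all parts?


r(Ai) = min(|Ai|, 9) for each part.
Sum = min(1,9) + min(1,9) + min(1,9) + min(10,9)
    = 1 + 1 + 1 + 9
    = 12.

12


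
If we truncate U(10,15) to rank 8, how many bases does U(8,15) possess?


Truncating U(10,15) to rank 8 gives U(8,15).
Bases of U(8,15) are all 8-element subsets of 15 elements.
Number of bases = C(15,8) = 6435.

6435


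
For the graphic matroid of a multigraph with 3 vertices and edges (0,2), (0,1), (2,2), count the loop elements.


In a graphic matroid, a loop is a self-loop edge (u,u) with rank 0.
Examining all 3 edges for self-loops...
Self-loops found: (2,2)
Number of loops = 1.

1


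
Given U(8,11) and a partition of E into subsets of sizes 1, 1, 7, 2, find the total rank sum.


r(Ai) = min(|Ai|, 8) for each part.
Sum = min(1,8) + min(1,8) + min(7,8) + min(2,8)
    = 1 + 1 + 7 + 2
    = 11.

11


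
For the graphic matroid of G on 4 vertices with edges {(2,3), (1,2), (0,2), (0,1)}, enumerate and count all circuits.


A circuit in a graphic matroid = edge set of a simple cycle.
G has 4 vertices and 4 edges.
Enumerating all minimal edge subsets forming cycles...
Total circuits found: 1.

1


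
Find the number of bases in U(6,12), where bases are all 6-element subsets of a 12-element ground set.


Bases of U(6,12) are all 6-element subsets of the 12-element ground set.
Number of bases = C(12,6).
(12 choose 6) = 924.

924


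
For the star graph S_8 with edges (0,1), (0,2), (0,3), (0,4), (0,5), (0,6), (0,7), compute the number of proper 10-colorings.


P(tree, k) = k * (k-1)^(7) for any tree on 8 vertices.
P(10) = 10 * 9^7 = 10 * 4782969 = 47829690.

47829690


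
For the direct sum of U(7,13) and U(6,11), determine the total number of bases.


Bases of a direct sum M1 + M2: |B| = |B(M1)| * |B(M2)|.
|B(U(7,13))| = C(13,7) = 1716.
|B(U(6,11))| = C(11,6) = 462.
Total bases = 1716 * 462 = 792792.

792792


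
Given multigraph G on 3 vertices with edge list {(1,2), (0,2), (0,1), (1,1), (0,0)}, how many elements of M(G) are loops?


In a graphic matroid, a loop is a self-loop edge (u,u) with rank 0.
Examining all 5 edges for self-loops...
Self-loops found: (1,1), (0,0)
Number of loops = 2.

2


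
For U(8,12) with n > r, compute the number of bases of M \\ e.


Deleting e from U(8,12) gives U(8,11) since n > r.
Bases of U(8,11) = (11 choose 8) = 165.

165


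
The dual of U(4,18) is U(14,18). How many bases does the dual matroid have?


The dual of U(r,n) is U(n-r, n) = U(14,18).
Bases of U(14,18) are all (14)-element subsets.
|B(M*)| = C(18,14) = 18! / (14! * 4!) = 3060.

3060


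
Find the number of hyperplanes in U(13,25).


Hyperplanes of U(13,25) are flats of rank 12.
In a uniform matroid, these are exactly the (12)-element subsets.
Count = (25 choose 12) = 5200300.

5200300


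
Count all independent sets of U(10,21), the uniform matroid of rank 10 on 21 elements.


Independent sets of U(10,21) are all subsets of size <= 10.
Count = C(21,0) + C(21,1) + C(21,2) + C(21,3) + C(21,4) + C(21,5) + C(21,6) + C(21,7) + C(21,8) + C(21,9) + C(21,10)
     = 1 + 21 + 210 + 1330 + 5985 + 20349 + 54264 + 116280 + 203490 + 293930 + 352716
     = 1048576.

1048576


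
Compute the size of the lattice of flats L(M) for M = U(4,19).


Flats of U(4,19): every subset of size < 4 is a flat, plus E itself.
Count = C(19,0) + C(19,1) + C(19,2) + C(19,3) + 1
     = 1 + 19 + 171 + 969 + 1
     = 1161.

1161


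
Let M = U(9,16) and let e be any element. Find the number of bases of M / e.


Contracting e from U(9,16) gives U(8,15).
Bases of U(8,15) = C(15,8) = 15! / (8! * 7!) = 6435.

6435


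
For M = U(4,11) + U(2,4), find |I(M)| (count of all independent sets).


For a direct sum, |I(M1+M2)| = |I(M1)| * |I(M2)|.
|I(U(4,11))| = sum C(11,k) for k=0..4 = 562.
|I(U(2,4))| = sum C(4,k) for k=0..2 = 11.
Total = 562 * 11 = 6182.

6182


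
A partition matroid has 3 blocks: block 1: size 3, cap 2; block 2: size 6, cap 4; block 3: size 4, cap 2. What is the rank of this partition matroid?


Rank of a partition matroid = sum of min(|Si|, ci) for each block.
= min(3,2) + min(6,4) + min(4,2)
= 2 + 4 + 2
= 8.

8


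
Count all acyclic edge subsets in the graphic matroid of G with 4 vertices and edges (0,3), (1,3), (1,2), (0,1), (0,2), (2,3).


An independent set in a graphic matroid is an acyclic edge subset.
G has 4 vertices and 6 edges.
Enumerate all 2^6 = 64 subsets, checking for acyclicity.
Total independent sets = 38.

38


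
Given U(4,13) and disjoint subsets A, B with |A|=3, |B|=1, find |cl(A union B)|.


|A union B| = 3 + 1 = 4 (disjoint).
In U(4,13), cl(S) = S if |S| < 4, else cl(S) = E.
Since 4 >= 4, cl(A union B) = E.
|cl(A union B)| = 13.

13


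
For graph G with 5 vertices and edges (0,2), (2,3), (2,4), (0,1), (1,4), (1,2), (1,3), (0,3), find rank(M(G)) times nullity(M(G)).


r(M) = |V| - c = 5 - 1 = 4.
nullity = |E| - r(M) = 8 - 4 = 4.
Product = 4 * 4 = 16.

16


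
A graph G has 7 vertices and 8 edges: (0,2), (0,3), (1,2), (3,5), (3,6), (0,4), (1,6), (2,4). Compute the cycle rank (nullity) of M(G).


Cycle rank (nullity) = |E| - r(M) = |E| - (|V| - c).
|E| = 8, |V| = 7, c = 1.
Nullity = 8 - (7 - 1) = 8 - 6 = 2.

2


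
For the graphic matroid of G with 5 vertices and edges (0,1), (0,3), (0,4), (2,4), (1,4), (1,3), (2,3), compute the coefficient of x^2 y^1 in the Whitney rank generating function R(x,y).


R(x,y) = sum over A in 2^E of x^(r(E)-r(A)) * y^(|A|-r(A)).
G has 5 vertices, 7 edges. r(E) = 4.
Enumerate all 2^7 = 128 subsets.
Count subsets with r(E)-r(A)=2 and |A|-r(A)=1: 2.

2


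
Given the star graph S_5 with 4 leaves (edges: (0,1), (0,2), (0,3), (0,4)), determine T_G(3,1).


A star on 5 vertices is a tree with 4 edges.
T(x,y) = x^(4) for any tree.
T(3,1) = 3^4 = 81.

81


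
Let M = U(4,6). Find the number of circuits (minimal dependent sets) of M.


In U(4,6), circuits are the (5)-element subsets.
Any set of 5 elements is dependent, and removing any one element gives
an independent set of size 4, so it is a minimal dependent set.
Number of circuits = C(6,5) = 6! / (5! * 1!) = 6.

6


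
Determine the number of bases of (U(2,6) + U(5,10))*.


(M1+M2)* = M1* + M2*.
M1* = U(4,6), bases: C(6,4) = 15.
M2* = U(5,10), bases: C(10,5) = 252.
|B(M*)| = 15 * 252 = 3780.

3780


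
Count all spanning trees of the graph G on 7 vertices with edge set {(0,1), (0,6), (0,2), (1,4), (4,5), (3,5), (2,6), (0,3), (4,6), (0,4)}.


By Kirchhoff's matrix tree theorem, the number of spanning trees equals
the determinant of any cofactor of the Laplacian matrix L.
G has 7 vertices and 10 edges.
Computing the (6 x 6) cofactor determinant gives 73.

73


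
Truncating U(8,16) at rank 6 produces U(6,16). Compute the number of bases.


Truncating U(8,16) to rank 6 gives U(6,16).
Bases of U(6,16) are all 6-element subsets of 16 elements.
Number of bases = C(16,6) = 8008.

8008


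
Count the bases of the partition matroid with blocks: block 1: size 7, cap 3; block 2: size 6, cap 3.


A basis picks exactly ci elements from block i.
Number of bases = product of C(|Si|, ci).
= C(7,3) * C(6,3)
= 35 * 20
= 700.

700


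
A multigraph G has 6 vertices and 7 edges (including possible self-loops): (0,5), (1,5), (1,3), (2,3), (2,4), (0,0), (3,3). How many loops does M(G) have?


In a graphic matroid, a loop is a self-loop edge (u,u) with rank 0.
Examining all 7 edges for self-loops...
Self-loops found: (0,0), (3,3)
Number of loops = 2.

2


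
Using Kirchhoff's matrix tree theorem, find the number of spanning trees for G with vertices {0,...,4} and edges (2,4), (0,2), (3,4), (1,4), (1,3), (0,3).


By Kirchhoff's matrix tree theorem, the number of spanning trees equals
the determinant of any cofactor of the Laplacian matrix L.
G has 5 vertices and 6 edges.
Computing the (4 x 4) cofactor determinant gives 11.

11


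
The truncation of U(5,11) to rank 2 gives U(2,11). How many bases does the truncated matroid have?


Truncating U(5,11) to rank 2 gives U(2,11).
Bases of U(2,11) are all 2-element subsets of 11 elements.
Number of bases = C(11,2) = 11! / (2! * 9!) = 55.

55


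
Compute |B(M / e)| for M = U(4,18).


Contracting e from U(4,18) gives U(3,17).
Bases of U(3,17) = C(17,3) = (17 * 16 * 15) / (1 * 2 * 3) = 680.

680


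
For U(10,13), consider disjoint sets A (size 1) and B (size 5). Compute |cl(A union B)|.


|A union B| = 1 + 5 = 6 (disjoint).
In U(10,13), cl(S) = S if |S| < 10, else cl(S) = E.
Since 6 < 10, cl(A union B) = A union B.
|cl(A union B)| = 6.

6


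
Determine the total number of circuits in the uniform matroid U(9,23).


In U(9,23), circuits are the (10)-element subsets.
Any set of 10 elements is dependent, and removing any one element gives
an independent set of size 9, so it is a minimal dependent set.
Number of circuits = (23 choose 10) = 1144066.

1144066


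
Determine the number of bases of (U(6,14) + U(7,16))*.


(M1+M2)* = M1* + M2*.
M1* = U(8,14), bases: C(14,8) = 3003.
M2* = U(9,16), bases: C(16,9) = 11440.
|B(M*)| = 3003 * 11440 = 34354320.

34354320


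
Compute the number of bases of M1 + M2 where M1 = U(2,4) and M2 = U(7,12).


Bases of a direct sum M1 + M2: |B| = |B(M1)| * |B(M2)|.
|B(U(2,4))| = C(4,2) = 6.
|B(U(7,12))| = C(12,7) = 792.
Total bases = 6 * 792 = 4752.

4752


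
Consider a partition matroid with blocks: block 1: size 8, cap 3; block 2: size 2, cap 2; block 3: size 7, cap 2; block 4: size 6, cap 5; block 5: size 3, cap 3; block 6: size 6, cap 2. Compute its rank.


Rank of a partition matroid = sum of min(|Si|, ci) for each block.
= min(8,3) + min(2,2) + min(7,2) + min(6,5) + min(3,3) + min(6,2)
= 3 + 2 + 2 + 5 + 3 + 2
= 17.

17


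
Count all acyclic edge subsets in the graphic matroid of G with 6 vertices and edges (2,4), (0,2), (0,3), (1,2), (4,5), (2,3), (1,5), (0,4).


An independent set in a graphic matroid is an acyclic edge subset.
G has 6 vertices and 8 edges.
Enumerate all 2^8 = 256 subsets, checking for acyclicity.
Total independent sets = 178.

178


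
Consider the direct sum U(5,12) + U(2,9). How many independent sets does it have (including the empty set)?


For a direct sum, |I(M1+M2)| = |I(M1)| * |I(M2)|.
|I(U(5,12))| = sum C(12,k) for k=0..5 = 1586.
|I(U(2,9))| = sum C(9,k) for k=0..2 = 46.
Total = 1586 * 46 = 72956.

72956


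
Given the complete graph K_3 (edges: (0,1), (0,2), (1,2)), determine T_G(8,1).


T(K_3; x,y) = x^2 + x + y.
T(8,1) = 64 + 8 + 1 = 73.

73


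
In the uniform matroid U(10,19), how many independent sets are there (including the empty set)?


Independent sets of U(10,19) are all subsets of size <= 10.
Count = (19 choose 0) + (19 choose 1) + (19 choose 2) + (19 choose 3) + (19 choose 4) + (19 choose 5) + (19 choose 6) + (19 choose 7) + (19 choose 8) + (19 choose 9) + (19 choose 10)
     = 1 + 19 + 171 + 969 + 3876 + 11628 + 27132 + 50388 + 75582 + 92378 + 92378
     = 354522.

354522


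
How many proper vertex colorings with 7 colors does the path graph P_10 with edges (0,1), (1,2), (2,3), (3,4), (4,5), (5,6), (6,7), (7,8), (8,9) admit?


P(P_10, k) = k * (k-1)^(9).
P(7) = 7 * 6^9 = 7 * 10077696 = 70543872.

70543872


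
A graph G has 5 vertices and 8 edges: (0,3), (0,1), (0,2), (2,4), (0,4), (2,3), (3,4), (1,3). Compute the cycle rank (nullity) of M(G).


Cycle rank (nullity) = |E| - r(M) = |E| - (|V| - c).
|E| = 8, |V| = 5, c = 1.
Nullity = 8 - (5 - 1) = 8 - 4 = 4.

4


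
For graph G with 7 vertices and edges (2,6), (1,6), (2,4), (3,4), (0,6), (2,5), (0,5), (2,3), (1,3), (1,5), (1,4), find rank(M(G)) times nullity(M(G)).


r(M) = |V| - c = 7 - 1 = 6.
nullity = |E| - r(M) = 11 - 6 = 5.
Product = 6 * 5 = 30.

30


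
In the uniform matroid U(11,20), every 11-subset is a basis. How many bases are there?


Bases of U(11,20) are all 11-element subsets of the 20-element ground set.
Number of bases = C(20,11).
C(20,11) = 167960.

167960


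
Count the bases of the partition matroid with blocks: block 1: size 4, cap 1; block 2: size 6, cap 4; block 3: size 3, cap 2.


A basis picks exactly ci elements from block i.
Number of bases = product of C(|Si|, ci).
= C(4,1) * C(6,4) * C(3,2)
= 4 * 15 * 3
= 180.

180


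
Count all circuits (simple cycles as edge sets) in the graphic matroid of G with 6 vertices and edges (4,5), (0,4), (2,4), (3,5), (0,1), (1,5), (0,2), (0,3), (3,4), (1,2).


A circuit in a graphic matroid = edge set of a simple cycle.
G has 6 vertices and 10 edges.
Enumerating all minimal edge subsets forming cycles...
Total circuits found: 23.

23


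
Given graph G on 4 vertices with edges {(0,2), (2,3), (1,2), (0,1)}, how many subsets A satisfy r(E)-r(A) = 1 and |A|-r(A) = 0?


R(x,y) = sum over A in 2^E of x^(r(E)-r(A)) * y^(|A|-r(A)).
G has 4 vertices, 4 edges. r(E) = 3.
Enumerate all 2^4 = 16 subsets.
Count subsets with r(E)-r(A)=1 and |A|-r(A)=0: 6.

6


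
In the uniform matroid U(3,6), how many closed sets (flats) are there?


Flats of U(3,6): every subset of size < 3 is a flat, plus E itself.
Count = C(6,0) + C(6,1) + C(6,2) + 1
     = 1 + 6 + 15 + 1
     = 23.

23


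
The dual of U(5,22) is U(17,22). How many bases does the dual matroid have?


The dual of U(r,n) is U(n-r, n) = U(17,22).
Bases of U(17,22) are all (17)-element subsets.
|B(M*)| = C(22,17) = 22! / (17! * 5!) = 26334.

26334


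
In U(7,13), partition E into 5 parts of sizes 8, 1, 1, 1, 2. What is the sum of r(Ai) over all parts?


r(Ai) = min(|Ai|, 7) for each part.
Sum = min(8,7) + min(1,7) + min(1,7) + min(1,7) + min(2,7)
    = 7 + 1 + 1 + 1 + 2
    = 12.

12


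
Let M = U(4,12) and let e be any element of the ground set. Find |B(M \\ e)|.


Deleting e from U(4,12) gives U(4,11) since n > r.
Bases of U(4,11) = (11 choose 4) = 330.

330


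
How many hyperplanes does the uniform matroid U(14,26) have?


Hyperplanes of U(14,26) are flats of rank 13.
In a uniform matroid, these are exactly the (13)-element subsets.
Count = C(26,13) = 26! / (13! * 13!) = 10400600.

10400600


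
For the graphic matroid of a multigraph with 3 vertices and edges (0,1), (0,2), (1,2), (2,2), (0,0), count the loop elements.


In a graphic matroid, a loop is a self-loop edge (u,u) with rank 0.
Examining all 5 edges for self-loops...
Self-loops found: (2,2), (0,0)
Number of loops = 2.

2


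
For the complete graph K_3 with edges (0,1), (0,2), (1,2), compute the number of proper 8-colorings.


P(K_3, k) = k(k-1)(k-2)...(k-2).
P(8) = (8) * (7) * (6) = 336.

336


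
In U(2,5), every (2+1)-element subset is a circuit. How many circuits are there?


In U(2,5), circuits are the (3)-element subsets.
Any set of 3 elements is dependent, and removing any one element gives
an independent set of size 2, so it is a minimal dependent set.
Number of circuits = C(5,3) = 5! / (3! * 2!) = 10.

10


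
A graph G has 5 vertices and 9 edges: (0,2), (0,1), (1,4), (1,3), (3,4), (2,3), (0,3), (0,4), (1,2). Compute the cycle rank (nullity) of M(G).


Cycle rank (nullity) = |E| - r(M) = |E| - (|V| - c).
|E| = 9, |V| = 5, c = 1.
Nullity = 9 - (5 - 1) = 9 - 4 = 5.

5


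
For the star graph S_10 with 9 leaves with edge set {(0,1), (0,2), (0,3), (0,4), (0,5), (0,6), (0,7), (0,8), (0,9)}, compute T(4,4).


A star on 10 vertices is a tree with 9 edges.
T(x,y) = x^(9) for any tree.
T(4,4) = 4^9 = 262144.

262144


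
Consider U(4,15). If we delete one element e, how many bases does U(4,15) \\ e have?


Deleting e from U(4,15) gives U(4,14) since n > r.
Bases of U(4,14) = C(14,4) = (14 * 13 * 12 * 11) / (1 * 2 * 3 * 4) = 1001.

1001


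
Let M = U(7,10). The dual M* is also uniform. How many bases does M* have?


The dual of U(r,n) is U(n-r, n) = U(3,10).
Bases of U(3,10) are all (3)-element subsets.
|B(M*)| = (10 choose 3) = 120.

120


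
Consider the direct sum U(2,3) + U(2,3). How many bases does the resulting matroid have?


Bases of a direct sum M1 + M2: |B| = |B(M1)| * |B(M2)|.
|B(U(2,3))| = C(3,2) = 3.
|B(U(2,3))| = C(3,2) = 3.
Total bases = 3 * 3 = 9.

9


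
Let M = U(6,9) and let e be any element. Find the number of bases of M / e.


Contracting e from U(6,9) gives U(5,8).
Bases of U(5,8) = (8 choose 5) = 56.

56


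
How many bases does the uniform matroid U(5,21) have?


Bases of U(5,21) are all 5-element subsets of the 21-element ground set.
Number of bases = C(21,5).
(21 choose 5) = 20349.

20349


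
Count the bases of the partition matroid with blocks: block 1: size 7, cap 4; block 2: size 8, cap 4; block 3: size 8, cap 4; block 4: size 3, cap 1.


A basis picks exactly ci elements from block i.
Number of bases = product of C(|Si|, ci).
= C(7,4) * C(8,4) * C(8,4) * C(3,1)
= 35 * 70 * 70 * 3
= 514500.

514500


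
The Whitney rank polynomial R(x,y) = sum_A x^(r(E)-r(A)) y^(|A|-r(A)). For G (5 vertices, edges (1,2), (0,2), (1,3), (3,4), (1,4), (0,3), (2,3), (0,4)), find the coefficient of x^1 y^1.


R(x,y) = sum over A in 2^E of x^(r(E)-r(A)) * y^(|A|-r(A)).
G has 5 vertices, 8 edges. r(E) = 4.
Enumerate all 2^8 = 256 subsets.
Count subsets with r(E)-r(A)=1 and |A|-r(A)=1: 25.

25


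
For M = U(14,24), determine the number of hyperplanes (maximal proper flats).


Hyperplanes of U(14,24) are flats of rank 13.
In a uniform matroid, these are exactly the (13)-element subsets.
Count = C(24,13) = 24! / (13! * 11!) = 2496144.

2496144


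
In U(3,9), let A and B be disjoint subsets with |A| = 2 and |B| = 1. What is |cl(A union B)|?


|A union B| = 2 + 1 = 3 (disjoint).
In U(3,9), cl(S) = S if |S| < 3, else cl(S) = E.
Since 3 >= 3, cl(A union B) = E.
|cl(A union B)| = 9.

9


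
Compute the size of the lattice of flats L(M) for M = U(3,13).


Flats of U(3,13): every subset of size < 3 is a flat, plus E itself.
Count = C(13,0) + C(13,1) + C(13,2) + 1
     = 1 + 13 + 78 + 1
     = 93.

93


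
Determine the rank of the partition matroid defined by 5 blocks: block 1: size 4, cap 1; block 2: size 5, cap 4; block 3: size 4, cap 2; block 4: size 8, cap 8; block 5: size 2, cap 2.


Rank of a partition matroid = sum of min(|Si|, ci) for each block.
= min(4,1) + min(5,4) + min(4,2) + min(8,8) + min(2,2)
= 1 + 4 + 2 + 8 + 2
= 17.

17


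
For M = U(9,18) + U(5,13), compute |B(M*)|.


(M1+M2)* = M1* + M2*.
M1* = U(9,18), bases: C(18,9) = 48620.
M2* = U(8,13), bases: C(13,8) = 1287.
|B(M*)| = 48620 * 1287 = 62573940.

62573940


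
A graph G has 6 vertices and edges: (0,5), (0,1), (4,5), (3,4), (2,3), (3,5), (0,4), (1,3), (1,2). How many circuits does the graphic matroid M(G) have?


A circuit in a graphic matroid = edge set of a simple cycle.
G has 6 vertices and 9 edges.
Enumerating all minimal edge subsets forming cycles...
Total circuits found: 12.

12


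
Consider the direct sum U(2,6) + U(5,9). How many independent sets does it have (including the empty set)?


For a direct sum, |I(M1+M2)| = |I(M1)| * |I(M2)|.
|I(U(2,6))| = sum C(6,k) for k=0..2 = 22.
|I(U(5,9))| = sum C(9,k) for k=0..5 = 382.
Total = 22 * 382 = 8404.

8404


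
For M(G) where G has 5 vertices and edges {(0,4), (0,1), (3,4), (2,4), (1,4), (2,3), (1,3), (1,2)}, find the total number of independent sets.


An independent set in a graphic matroid is an acyclic edge subset.
G has 5 vertices and 8 edges.
Enumerate all 2^8 = 256 subsets, checking for acyclicity.
Total independent sets = 128.

128


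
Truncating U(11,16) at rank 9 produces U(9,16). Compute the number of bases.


Truncating U(11,16) to rank 9 gives U(9,16).
Bases of U(9,16) are all 9-element subsets of 16 elements.
Number of bases = (16 choose 9) = 11440.

11440


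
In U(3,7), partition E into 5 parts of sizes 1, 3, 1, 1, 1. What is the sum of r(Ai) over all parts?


r(Ai) = min(|Ai|, 3) for each part.
Sum = min(1,3) + min(3,3) + min(1,3) + min(1,3) + min(1,3)
    = 1 + 3 + 1 + 1 + 1
    = 7.

7


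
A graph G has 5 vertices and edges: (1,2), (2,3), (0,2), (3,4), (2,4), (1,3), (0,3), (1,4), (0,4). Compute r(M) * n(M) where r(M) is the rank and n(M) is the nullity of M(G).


r(M) = |V| - c = 5 - 1 = 4.
nullity = |E| - r(M) = 9 - 4 = 5.
Product = 4 * 5 = 20.

20


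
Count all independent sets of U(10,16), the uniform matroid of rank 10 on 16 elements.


Independent sets of U(10,16) are all subsets of size <= 10.
Count = C(16,0) + C(16,1) + C(16,2) + C(16,3) + C(16,4) + C(16,5) + C(16,6) + C(16,7) + C(16,8) + C(16,9) + C(16,10)
     = 1 + 16 + 120 + 560 + 1820 + 4368 + 8008 + 11440 + 12870 + 11440 + 8008
     = 58651.

58651


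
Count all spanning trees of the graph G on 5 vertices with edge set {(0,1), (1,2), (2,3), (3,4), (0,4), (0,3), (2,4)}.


By Kirchhoff's matrix tree theorem, the number of spanning trees equals
the determinant of any cofactor of the Laplacian matrix L.
G has 5 vertices and 7 edges.
Computing the (4 x 4) cofactor determinant gives 24.

24


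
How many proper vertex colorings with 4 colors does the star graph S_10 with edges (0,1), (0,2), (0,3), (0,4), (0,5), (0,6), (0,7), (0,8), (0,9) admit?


P(tree, k) = k * (k-1)^(9) for any tree on 10 vertices.
P(4) = 4 * 3^9 = 4 * 19683 = 78732.

78732


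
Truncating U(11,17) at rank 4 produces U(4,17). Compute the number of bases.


Truncating U(11,17) to rank 4 gives U(4,17).
Bases of U(4,17) are all 4-element subsets of 17 elements.
Number of bases = C(17,4) = 17! / (4! * 13!) = 2380.

2380


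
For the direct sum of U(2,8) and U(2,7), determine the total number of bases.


Bases of a direct sum M1 + M2: |B| = |B(M1)| * |B(M2)|.
|B(U(2,8))| = C(8,2) = 28.
|B(U(2,7))| = C(7,2) = 21.
Total bases = 28 * 21 = 588.

588


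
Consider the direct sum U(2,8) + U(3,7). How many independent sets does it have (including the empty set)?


For a direct sum, |I(M1+M2)| = |I(M1)| * |I(M2)|.
|I(U(2,8))| = sum C(8,k) for k=0..2 = 37.
|I(U(3,7))| = sum C(7,k) for k=0..3 = 64.
Total = 37 * 64 = 2368.

2368


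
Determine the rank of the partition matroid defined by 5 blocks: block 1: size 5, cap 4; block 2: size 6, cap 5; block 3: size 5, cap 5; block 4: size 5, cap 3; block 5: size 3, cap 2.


Rank of a partition matroid = sum of min(|Si|, ci) for each block.
= min(5,4) + min(6,5) + min(5,5) + min(5,3) + min(3,2)
= 4 + 5 + 5 + 3 + 2
= 19.

19


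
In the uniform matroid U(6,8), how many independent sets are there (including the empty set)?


Independent sets of U(6,8) are all subsets of size <= 6.
Count = C(8,0) + C(8,1) + C(8,2) + C(8,3) + C(8,4) + C(8,5) + C(8,6)
     = 1 + 8 + 28 + 56 + 70 + 56 + 28
     = 247.

247


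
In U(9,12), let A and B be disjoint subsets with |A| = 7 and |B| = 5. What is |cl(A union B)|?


|A union B| = 7 + 5 = 12 (disjoint).
In U(9,12), cl(S) = S if |S| < 9, else cl(S) = E.
Since 12 >= 9, cl(A union B) = E.
|cl(A union B)| = 12.

12


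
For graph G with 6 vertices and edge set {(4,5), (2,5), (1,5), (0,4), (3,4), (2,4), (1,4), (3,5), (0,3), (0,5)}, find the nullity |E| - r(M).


Cycle rank (nullity) = |E| - r(M) = |E| - (|V| - c).
|E| = 10, |V| = 6, c = 1.
Nullity = 10 - (6 - 1) = 10 - 5 = 5.

5


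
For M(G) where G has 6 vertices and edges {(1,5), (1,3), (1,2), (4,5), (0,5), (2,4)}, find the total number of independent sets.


An independent set in a graphic matroid is an acyclic edge subset.
G has 6 vertices and 6 edges.
Enumerate all 2^6 = 64 subsets, checking for acyclicity.
Total independent sets = 60.

60


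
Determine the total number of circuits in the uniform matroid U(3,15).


In U(3,15), circuits are the (4)-element subsets.
Any set of 4 elements is dependent, and removing any one element gives
an independent set of size 3, so it is a minimal dependent set.
Number of circuits = C(15,4) = 15! / (4! * 11!) = 1365.

1365


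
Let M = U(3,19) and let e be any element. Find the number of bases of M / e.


Contracting e from U(3,19) gives U(2,18).
Bases of U(2,18) = C(18,2) = 18! / (2! * 16!) = 153.

153


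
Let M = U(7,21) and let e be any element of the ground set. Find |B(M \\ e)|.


Deleting e from U(7,21) gives U(7,20) since n > r.
Bases of U(7,20) = C(20,7) = 20! / (7! * 13!) = 77520.

77520


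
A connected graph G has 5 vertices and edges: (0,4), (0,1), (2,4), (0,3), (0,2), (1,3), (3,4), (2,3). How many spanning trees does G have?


By Kirchhoff's matrix tree theorem, the number of spanning trees equals
the determinant of any cofactor of the Laplacian matrix L.
G has 5 vertices and 8 edges.
Computing the (4 x 4) cofactor determinant gives 40.

40


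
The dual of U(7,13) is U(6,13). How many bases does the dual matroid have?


The dual of U(r,n) is U(n-r, n) = U(6,13).
Bases of U(6,13) are all (6)-element subsets.
|B(M*)| = C(13,6) = 1716.

1716


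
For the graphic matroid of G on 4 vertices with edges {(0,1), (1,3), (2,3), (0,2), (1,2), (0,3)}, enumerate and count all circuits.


A circuit in a graphic matroid = edge set of a simple cycle.
G has 4 vertices and 6 edges.
Enumerating all minimal edge subsets forming cycles...
Total circuits found: 7.

7


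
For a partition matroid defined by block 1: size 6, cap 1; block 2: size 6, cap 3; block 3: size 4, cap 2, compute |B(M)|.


A basis picks exactly ci elements from block i.
Number of bases = product of C(|Si|, ci).
= C(6,1) * C(6,3) * C(4,2)
= 6 * 20 * 6
= 720.

720


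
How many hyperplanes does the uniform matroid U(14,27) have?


Hyperplanes of U(14,27) are flats of rank 13.
In a uniform matroid, these are exactly the (13)-element subsets.
Count = (27 choose 13) = 20058300.

20058300


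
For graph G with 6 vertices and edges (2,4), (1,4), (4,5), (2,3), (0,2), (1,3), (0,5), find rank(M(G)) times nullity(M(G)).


r(M) = |V| - c = 6 - 1 = 5.
nullity = |E| - r(M) = 7 - 5 = 2.
Product = 5 * 2 = 10.

10


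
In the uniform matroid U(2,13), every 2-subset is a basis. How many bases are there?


Bases of U(2,13) are all 2-element subsets of the 13-element ground set.
Number of bases = C(13,2).
(13 choose 2) = 78.

78


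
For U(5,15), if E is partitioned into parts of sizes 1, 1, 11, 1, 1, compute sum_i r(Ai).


r(Ai) = min(|Ai|, 5) for each part.
Sum = min(1,5) + min(1,5) + min(11,5) + min(1,5) + min(1,5)
    = 1 + 1 + 5 + 1 + 1
    = 9.

9


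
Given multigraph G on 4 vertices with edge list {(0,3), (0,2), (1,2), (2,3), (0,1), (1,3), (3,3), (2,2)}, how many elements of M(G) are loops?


In a graphic matroid, a loop is a self-loop edge (u,u) with rank 0.
Examining all 8 edges for self-loops...
Self-loops found: (3,3), (2,2)
Number of loops = 2.

2


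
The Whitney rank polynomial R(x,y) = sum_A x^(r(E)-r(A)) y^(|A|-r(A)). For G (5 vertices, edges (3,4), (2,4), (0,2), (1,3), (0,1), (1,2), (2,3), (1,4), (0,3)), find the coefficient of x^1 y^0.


R(x,y) = sum over A in 2^E of x^(r(E)-r(A)) * y^(|A|-r(A)).
G has 5 vertices, 9 edges. r(E) = 4.
Enumerate all 2^9 = 512 subsets.
Count subsets with r(E)-r(A)=1 and |A|-r(A)=0: 77.

77


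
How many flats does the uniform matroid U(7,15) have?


Flats of U(7,15): every subset of size < 7 is a flat, plus E itself.
Count = C(15,0) + C(15,1) + C(15,2) + C(15,3) + C(15,4) + C(15,5) + C(15,6) + 1
     = 1 + 15 + 105 + 455 + 1365 + 3003 + 5005 + 1
     = 9950.

9950


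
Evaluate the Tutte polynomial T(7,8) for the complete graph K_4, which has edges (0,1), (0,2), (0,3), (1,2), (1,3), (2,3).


T(K_4; x,y) = x^3 + 3x^2 + 4xy + 2x + y^3 + 3y^2 + 2y.
Substituting x=7, y=8:
= 343 + 147 + 224 + 14 + 512 + 192 + 16
= 1448.

1448
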